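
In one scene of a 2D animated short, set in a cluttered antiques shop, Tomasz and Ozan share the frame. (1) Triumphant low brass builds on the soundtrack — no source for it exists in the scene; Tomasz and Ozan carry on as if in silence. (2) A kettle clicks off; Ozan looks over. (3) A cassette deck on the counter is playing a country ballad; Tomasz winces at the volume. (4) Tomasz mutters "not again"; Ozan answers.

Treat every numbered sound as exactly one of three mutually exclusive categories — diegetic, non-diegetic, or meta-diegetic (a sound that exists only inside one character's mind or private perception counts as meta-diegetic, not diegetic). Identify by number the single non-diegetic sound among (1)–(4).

(1) it has no source in the story world and no character can hear it — it's underscore → non-diegetic.
(2) is diegetic: an in-world source (a kettle); characters could hear it.
Sound (3): a cassette deck is a physical source in the scene and Tomasz reacts to it, so diegetic.
(4) is diegetic: on-screen dialogue — Tomasz speaks and Ozan is there to hear.
Only (1) is non-diegetic.

1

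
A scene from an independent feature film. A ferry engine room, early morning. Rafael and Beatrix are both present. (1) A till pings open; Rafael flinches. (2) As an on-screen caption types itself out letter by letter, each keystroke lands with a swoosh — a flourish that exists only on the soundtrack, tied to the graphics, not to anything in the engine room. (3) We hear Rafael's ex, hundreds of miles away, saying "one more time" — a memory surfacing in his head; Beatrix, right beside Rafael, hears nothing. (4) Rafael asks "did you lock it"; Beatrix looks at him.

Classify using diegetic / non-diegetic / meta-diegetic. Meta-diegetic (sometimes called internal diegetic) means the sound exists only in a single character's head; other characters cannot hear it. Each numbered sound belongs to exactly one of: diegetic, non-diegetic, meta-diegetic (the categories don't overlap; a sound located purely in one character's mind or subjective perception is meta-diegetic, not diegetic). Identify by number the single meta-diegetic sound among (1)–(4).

3

Sound (1): the sound comes from a till physically present in the location, so diegetic.
Sound (2): it accompanies on-screen graphics, not anything inside the story world, so non-diegetic.
(3) is meta-diegetic: it's Rafael's recollection rendered as sound; the other character can't hear it.
(4) is diegetic: spoken by a character present in the story world.
Only (3) is meta-diegetic.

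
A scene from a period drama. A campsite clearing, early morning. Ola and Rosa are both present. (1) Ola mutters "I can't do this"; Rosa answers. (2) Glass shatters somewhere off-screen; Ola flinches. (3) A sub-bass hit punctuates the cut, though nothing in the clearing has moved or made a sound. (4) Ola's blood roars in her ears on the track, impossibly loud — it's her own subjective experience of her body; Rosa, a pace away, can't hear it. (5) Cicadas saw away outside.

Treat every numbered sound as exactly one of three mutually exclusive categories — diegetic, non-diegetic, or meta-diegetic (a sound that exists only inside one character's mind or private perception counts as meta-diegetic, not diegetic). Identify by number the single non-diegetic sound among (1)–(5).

(1) on-screen dialogue — Ola speaks and Rosa is there to hear → diegetic.
(2) is diegetic: the sound comes from glass physically present in the location.
(3) it's a sound-design accent with no in-world source; no one in the scene can hear it → non-diegetic.
(4) a subjective body sound — Ola's private perception, inaudible to Rosa → meta-diegetic.
Sound (5): cicadas is part of the location's real environment, so diegetic.
Only (3) is non-diegetic.

3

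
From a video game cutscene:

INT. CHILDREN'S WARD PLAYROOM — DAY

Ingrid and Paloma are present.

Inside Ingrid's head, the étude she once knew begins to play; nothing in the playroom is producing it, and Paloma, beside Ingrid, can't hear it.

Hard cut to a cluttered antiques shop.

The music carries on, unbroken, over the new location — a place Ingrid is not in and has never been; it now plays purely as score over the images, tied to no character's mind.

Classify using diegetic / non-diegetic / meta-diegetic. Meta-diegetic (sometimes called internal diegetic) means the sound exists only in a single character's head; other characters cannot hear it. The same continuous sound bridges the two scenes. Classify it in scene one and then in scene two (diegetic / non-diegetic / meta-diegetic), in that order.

Scene one: the music exists only inside Ingrid's mind; Paloma can't hear it → meta-diegetic.
Scene two: it's detached from Ingrid entirely and plays over unrelated images with no in-world source — conventional underscore → non-diegetic.

meta-diegetic, non-diegetic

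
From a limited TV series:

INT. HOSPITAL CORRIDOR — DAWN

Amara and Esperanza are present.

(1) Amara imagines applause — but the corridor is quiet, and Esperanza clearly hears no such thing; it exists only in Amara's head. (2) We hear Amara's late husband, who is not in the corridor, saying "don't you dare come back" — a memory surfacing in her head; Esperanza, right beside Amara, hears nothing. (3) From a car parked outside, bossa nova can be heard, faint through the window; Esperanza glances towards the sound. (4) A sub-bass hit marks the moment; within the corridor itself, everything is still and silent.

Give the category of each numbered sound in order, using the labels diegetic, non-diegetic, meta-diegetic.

meta-diegetic, meta-diegetic, diegetic, non-diegetic

(1) subjective to Amara: the corridor is silent and Esperanza hears nothing → meta-diegetic.
(2) is meta-diegetic: it's Amara's recollection rendered as sound; the other character can't hear it.
(3) is diegetic: the music has an off-screen but real-world source and a character hears it.
(4) is non-diegetic: an editorial stinger — it belongs to the cut, not the story world.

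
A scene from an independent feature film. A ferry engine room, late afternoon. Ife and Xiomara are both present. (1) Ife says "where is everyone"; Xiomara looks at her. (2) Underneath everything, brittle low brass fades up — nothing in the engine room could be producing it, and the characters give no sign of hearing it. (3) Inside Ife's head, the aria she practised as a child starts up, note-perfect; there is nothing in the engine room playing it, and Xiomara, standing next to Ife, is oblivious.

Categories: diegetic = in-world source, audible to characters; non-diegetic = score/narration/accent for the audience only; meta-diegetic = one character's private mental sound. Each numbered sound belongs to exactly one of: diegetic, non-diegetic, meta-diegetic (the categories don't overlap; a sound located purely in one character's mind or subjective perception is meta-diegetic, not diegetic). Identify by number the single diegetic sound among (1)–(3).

Sound (1): spoken by a character present in the story world, so diegetic.
(2) it has no source in the story world and no character can hear it — it's underscore → non-diegetic.
Sound (3): the music is a memory playing inside Ife's mind alone; no real-world source, Xiomara can't hear it, so meta-diegetic.
Only (1) is diegetic.

1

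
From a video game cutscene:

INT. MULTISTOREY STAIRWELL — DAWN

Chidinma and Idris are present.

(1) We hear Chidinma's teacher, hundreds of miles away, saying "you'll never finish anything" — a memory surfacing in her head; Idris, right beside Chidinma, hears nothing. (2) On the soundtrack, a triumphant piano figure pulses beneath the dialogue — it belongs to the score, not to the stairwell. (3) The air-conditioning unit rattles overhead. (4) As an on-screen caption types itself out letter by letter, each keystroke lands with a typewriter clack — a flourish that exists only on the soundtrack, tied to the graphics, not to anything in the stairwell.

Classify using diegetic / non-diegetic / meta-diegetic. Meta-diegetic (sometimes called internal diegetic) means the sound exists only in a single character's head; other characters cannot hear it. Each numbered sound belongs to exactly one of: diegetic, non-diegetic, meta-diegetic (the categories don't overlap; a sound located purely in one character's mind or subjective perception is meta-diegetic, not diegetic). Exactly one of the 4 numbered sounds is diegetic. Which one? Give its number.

3

Sound (1): the voice is a memory playing only inside Chidinma's mind; Idris can't hear it, so meta-diegetic.
(2) score with no on-screen or off-screen source; it exists for the audience alone → non-diegetic.
(3) it's the actual ambient sound of the location → diegetic.
Sound (4): sound married to a title/caption — outside the diegesis by definition, so non-diegetic.
Only (3) is diegetic.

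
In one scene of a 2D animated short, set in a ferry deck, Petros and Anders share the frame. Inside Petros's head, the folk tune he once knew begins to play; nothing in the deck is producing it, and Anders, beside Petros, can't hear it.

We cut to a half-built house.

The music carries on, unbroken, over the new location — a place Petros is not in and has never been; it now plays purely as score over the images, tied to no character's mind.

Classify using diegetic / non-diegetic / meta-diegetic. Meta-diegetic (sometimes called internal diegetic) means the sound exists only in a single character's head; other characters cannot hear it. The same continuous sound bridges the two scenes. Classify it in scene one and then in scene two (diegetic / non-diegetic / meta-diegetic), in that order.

Scene one: the music exists only inside Petros's mind; Anders can't hear it → meta-diegetic.
Scene two: it's detached from Petros entirely and plays over unrelated images with no in-world source — conventional underscore → non-diegetic.

meta-diegetic, non-diegetic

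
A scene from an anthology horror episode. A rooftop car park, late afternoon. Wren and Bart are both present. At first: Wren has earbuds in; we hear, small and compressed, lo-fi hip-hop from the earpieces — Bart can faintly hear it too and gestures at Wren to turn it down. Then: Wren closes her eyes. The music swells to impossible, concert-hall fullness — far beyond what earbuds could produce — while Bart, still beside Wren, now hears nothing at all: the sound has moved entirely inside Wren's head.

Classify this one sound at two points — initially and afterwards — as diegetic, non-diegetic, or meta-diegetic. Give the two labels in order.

Initially: the earbuds are a physical source both characters can hear → diegetic.
Afterwards: the music now exists only as Wren's subjective experience; Bart can no longer hear it → meta-diegetic.

diegetic, meta-diegetic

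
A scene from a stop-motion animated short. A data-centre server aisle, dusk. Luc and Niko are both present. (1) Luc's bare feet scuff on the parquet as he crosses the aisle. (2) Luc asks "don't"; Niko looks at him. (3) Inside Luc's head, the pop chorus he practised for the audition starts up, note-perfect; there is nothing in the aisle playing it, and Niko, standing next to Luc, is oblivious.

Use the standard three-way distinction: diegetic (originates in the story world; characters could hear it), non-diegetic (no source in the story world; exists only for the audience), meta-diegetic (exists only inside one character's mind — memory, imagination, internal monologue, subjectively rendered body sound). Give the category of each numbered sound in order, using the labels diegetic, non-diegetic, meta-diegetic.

diegetic, diegetic, meta-diegetic

(1) is diegetic: it's the physical sound of Luc moving in the space.
(2) spoken by a character present in the story world → diegetic.
(3) it lives in Luc's subjectivity, not in the aisle → meta-diegetic.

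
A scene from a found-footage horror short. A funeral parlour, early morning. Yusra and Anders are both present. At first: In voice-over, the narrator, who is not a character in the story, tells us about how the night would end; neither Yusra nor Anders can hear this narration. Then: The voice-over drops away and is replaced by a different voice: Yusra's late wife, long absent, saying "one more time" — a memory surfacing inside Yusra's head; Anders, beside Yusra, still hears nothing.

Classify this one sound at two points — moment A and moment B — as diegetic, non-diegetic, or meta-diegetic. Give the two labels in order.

Moment A: the external narrator addresses only the audience — outside the story world → non-diegetic.
Moment B: the replacement voice is a memory inside Yusra's mind specifically → meta-diegetic.

non-diegetic, meta-diegetic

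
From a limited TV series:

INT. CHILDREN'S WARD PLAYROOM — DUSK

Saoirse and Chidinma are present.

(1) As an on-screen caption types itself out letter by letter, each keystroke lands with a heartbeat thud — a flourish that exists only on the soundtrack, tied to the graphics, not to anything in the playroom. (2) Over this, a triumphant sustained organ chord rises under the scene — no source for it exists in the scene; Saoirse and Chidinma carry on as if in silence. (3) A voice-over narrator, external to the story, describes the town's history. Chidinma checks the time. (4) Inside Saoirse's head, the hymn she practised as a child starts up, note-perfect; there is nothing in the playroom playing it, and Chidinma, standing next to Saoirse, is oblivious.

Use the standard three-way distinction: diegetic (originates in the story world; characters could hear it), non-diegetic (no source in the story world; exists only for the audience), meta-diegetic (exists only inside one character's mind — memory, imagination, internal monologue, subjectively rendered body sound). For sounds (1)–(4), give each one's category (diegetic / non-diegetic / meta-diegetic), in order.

non-diegetic, non-diegetic, non-diegetic, meta-diegetic

(1) is non-diegetic: the caption isn't part of the story world, so neither is the sound tied to it.
(2) is non-diegetic: nothing in the playroom produces it and the characters don't hear it — pure soundtrack.
Sound (3): the narrator exists outside the story world, addressing only the audience, so non-diegetic.
Sound (4): it lives in Saoirse's subjectivity, not in the playroom, so meta-diegetic.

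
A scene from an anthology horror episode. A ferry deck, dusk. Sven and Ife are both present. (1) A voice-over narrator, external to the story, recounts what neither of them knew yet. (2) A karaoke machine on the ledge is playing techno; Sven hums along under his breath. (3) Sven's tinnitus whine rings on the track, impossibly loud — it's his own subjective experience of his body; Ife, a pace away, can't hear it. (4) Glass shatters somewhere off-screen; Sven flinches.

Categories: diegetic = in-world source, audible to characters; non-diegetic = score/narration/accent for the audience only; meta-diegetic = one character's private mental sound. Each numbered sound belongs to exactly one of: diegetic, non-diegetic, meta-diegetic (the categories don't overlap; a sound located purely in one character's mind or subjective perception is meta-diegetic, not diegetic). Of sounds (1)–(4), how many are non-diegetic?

1

Sound (1): external voice-over — not a character, not heard by anyone in the scene, so non-diegetic.
(2) is diegetic: a karaoke machine is a physical source in the scene and Sven reacts to it.
(3) it's Sven's internal bodily sensation rendered as sound; only Sven 'hears' it → meta-diegetic.
Sound (4): glass is a real object/event in the scene's world, so diegetic.
So 1 of the 4 is non-diegetic: (1).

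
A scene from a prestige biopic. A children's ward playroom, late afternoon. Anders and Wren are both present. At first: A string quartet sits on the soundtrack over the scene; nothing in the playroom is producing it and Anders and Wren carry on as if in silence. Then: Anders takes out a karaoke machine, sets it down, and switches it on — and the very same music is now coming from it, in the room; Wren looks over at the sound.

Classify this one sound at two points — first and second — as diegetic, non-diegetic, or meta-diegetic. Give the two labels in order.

non-diegetic, diegetic

First: no in-world source exists and no character can hear it — underscore → non-diegetic.
Second: a karaoke machine is now a real source in the story world and the characters hear it → diegetic.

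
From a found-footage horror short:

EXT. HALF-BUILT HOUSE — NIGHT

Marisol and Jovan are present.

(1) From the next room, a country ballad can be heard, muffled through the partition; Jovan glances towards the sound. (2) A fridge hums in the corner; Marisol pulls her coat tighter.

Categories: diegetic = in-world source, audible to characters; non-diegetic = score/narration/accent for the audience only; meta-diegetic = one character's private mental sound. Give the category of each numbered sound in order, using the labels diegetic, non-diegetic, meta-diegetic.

diegetic, diegetic

(1) is diegetic: off-screen diegetic: the source is out of frame but still in the story's space.
Sound (2): ambient/room sound belonging to the story's physical space, so diegetic.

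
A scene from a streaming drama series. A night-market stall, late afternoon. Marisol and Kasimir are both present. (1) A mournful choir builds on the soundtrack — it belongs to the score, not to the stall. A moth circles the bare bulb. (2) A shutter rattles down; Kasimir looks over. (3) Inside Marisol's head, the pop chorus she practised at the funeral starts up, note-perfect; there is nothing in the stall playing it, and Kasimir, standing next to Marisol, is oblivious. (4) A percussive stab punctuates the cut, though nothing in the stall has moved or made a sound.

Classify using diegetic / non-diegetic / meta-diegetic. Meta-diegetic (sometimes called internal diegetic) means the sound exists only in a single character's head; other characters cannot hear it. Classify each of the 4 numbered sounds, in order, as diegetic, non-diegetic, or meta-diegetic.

Sound (1): score with no on-screen or off-screen source; it exists for the audience alone, so non-diegetic.
(2) is diegetic: a shutter is a real object/event in the scene's world.
(3) remembered music, private to Marisol — Kasimir is oblivious because it isn't in the room → meta-diegetic.
Sound (4): nothing in the scene produces it; it's an accent added for the audience, so non-diegetic.

non-diegetic, diegetic, meta-diegetic, non-diegetic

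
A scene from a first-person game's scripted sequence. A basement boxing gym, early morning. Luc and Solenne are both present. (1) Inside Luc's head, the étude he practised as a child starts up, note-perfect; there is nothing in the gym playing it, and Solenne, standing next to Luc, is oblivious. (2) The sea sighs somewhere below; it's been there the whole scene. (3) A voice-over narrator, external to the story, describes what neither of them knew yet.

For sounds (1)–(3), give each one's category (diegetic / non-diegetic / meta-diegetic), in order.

(1) it lives in Luc's subjectivity, not in the gym → meta-diegetic.
(2) is diegetic: ambient/room sound belonging to the story's physical space.
(3) external voice-over — not a character, not heard by anyone in the scene → non-diegetic.

meta-diegetic, diegetic, non-diegetic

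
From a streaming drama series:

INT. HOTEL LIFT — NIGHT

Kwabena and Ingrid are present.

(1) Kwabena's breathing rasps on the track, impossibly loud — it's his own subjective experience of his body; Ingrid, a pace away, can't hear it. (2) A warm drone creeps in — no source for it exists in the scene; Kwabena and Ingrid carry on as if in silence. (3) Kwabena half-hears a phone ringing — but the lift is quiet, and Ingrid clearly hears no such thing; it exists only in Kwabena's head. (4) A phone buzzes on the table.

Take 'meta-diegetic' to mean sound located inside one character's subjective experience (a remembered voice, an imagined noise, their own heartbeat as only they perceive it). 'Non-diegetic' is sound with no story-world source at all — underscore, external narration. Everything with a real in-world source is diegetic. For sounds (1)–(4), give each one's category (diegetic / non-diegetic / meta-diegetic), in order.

meta-diegetic, non-diegetic, meta-diegetic, diegetic

(1) is meta-diegetic: a subjective body sound — Kwabena's private perception, inaudible to Ingrid.
Sound (2): score with no on-screen or off-screen source; it exists for the audience alone, so non-diegetic.
(3) the sound is imagined by Kwabena; nothing in the story world is producing it and Ingrid can't hear it → meta-diegetic.
(4) an in-world source (a phone); characters could hear it → diegetic.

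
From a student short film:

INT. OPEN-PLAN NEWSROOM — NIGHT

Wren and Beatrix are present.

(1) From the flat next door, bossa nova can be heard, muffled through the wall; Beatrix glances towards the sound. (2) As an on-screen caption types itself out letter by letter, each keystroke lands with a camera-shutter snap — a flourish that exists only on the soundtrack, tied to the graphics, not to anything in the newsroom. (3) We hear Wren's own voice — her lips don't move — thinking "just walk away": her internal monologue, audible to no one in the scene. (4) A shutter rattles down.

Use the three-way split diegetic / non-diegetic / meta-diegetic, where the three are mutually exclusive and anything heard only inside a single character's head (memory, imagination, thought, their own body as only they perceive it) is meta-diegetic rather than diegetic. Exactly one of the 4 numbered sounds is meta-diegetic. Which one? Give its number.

3

(1) off-screen diegetic: the source is out of frame but still in the story's space → diegetic.
(2) sound married to a title/caption — outside the diegesis by definition → non-diegetic.
(3) is meta-diegetic: internal monologue — inside Wren's mind, not spoken into the scene.
Sound (4): a shutter is a real object/event in the scene's world, so diegetic.
Only (3) is meta-diegetic.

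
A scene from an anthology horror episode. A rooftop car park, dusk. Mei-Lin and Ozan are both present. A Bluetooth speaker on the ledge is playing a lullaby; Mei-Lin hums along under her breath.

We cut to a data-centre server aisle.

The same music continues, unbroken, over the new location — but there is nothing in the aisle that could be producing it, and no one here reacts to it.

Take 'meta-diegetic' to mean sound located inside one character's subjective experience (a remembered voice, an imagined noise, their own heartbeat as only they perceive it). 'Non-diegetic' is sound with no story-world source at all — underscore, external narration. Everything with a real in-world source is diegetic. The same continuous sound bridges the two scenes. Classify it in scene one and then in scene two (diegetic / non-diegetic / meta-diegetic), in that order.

Scene one: a Bluetooth speaker is an on-screen source and Mei-Lin reacts to it → diegetic.
Scene two: there is no source in the aisle and no one hears it — it's now underscore → non-diegetic.

diegetic, non-diegetic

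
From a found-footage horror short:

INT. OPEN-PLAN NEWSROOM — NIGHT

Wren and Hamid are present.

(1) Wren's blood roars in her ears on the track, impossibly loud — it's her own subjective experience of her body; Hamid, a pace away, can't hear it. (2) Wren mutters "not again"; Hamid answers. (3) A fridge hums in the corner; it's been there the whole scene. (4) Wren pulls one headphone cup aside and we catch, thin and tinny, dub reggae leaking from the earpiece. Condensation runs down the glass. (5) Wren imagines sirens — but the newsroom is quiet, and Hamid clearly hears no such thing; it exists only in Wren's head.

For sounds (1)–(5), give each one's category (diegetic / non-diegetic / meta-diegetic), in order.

Sound (1): it's Wren's internal bodily sensation rendered as sound; only Wren 'hears' it, so meta-diegetic.
(2) spoken by a character present in the story world → diegetic.
Sound (3): a fridge is part of the location's real environment, so diegetic.
(4) it's leaking from a physical pair of headphones in the scene → diegetic.
(5) is meta-diegetic: Wren alone 'hears' it — an imagined sound, not present in the space.

meta-diegetic, diegetic, diegetic, diegetic, meta-diegetic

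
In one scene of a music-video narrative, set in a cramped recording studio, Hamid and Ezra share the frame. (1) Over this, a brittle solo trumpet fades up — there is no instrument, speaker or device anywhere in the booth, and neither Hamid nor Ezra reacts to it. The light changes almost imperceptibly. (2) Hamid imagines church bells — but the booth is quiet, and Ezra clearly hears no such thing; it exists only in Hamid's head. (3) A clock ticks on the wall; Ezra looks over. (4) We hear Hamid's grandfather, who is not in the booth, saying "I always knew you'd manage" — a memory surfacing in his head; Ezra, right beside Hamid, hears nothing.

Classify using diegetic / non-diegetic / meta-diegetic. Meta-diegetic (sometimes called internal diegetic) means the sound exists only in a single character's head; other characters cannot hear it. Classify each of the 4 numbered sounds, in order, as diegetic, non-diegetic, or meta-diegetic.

(1) is non-diegetic: it has no source in the story world and no character can hear it — it's underscore.
Sound (2): subjective to Hamid: the booth is silent and Ezra hears nothing, so meta-diegetic.
(3) a clock is a real object/event in the scene's world → diegetic.
Sound (4): it's Hamid's recollection rendered as sound; the other character can't hear it, so meta-diegetic.

non-diegetic, meta-diegetic, diegetic, meta-diegetic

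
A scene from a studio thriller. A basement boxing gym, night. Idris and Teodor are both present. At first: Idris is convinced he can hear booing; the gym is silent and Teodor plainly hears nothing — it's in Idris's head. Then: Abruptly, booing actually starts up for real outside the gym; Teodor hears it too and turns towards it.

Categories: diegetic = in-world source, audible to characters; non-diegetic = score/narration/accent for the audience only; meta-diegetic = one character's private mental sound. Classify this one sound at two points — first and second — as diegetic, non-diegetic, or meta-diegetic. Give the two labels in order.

meta-diegetic, diegetic

First: only Idris 'hears' it — imagined, in his mind → meta-diegetic.
Second: now there's a real external source and Teodor hears it too — in the story world → diegetic.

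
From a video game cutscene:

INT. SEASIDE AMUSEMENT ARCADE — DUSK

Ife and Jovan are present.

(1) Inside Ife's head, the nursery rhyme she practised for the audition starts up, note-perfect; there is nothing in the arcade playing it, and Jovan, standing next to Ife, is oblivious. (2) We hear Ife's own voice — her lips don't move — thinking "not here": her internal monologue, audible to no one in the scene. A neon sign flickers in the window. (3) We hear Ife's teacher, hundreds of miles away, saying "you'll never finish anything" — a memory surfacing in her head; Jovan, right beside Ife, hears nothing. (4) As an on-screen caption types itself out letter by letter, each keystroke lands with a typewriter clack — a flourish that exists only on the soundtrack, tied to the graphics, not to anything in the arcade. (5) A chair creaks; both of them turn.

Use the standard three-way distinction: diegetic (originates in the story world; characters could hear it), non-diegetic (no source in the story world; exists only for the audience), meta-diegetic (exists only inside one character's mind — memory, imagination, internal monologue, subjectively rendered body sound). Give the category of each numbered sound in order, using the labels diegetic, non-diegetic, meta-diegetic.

meta-diegetic, meta-diegetic, meta-diegetic, non-diegetic, diegetic

Sound (1): remembered music, private to Ife — Jovan is oblivious because it isn't in the room, so meta-diegetic.
(2) is meta-diegetic: it's Ife's unspoken thought, heard only by the audience via her subjectivity.
Sound (3): the voice is a memory playing only inside Ife's mind; Jovan can't hear it, so meta-diegetic.
(4) is non-diegetic: it accompanies on-screen graphics, not anything inside the story world.
(5) is diegetic: the sound comes from a chair physically present in the location.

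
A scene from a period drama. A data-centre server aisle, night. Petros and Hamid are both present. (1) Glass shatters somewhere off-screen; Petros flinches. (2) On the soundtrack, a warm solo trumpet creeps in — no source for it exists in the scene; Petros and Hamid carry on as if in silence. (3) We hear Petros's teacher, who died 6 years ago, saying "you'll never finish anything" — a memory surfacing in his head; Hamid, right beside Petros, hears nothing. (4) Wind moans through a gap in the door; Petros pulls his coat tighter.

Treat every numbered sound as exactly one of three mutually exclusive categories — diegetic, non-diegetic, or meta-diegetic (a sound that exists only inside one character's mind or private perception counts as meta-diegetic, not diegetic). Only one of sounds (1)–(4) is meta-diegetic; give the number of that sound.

Sound (1): glass is a real object/event in the scene's world, so diegetic.
Sound (2): it has no source in the story world and no character can hear it — it's underscore, so non-diegetic.
Sound (3): it's Petros's recollection rendered as sound; the other character can't hear it, so meta-diegetic.
(4) ambient/room sound belonging to the story's physical space → diegetic.
Only (3) is meta-diegetic.

3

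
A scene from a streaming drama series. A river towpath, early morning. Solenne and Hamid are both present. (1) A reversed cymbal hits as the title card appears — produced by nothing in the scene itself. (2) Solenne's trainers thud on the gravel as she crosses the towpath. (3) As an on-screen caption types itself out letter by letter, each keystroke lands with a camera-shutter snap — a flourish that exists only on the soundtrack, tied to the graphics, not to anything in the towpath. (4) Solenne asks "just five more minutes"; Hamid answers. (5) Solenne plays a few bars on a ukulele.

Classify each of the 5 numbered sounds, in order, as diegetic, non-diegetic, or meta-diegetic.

(1) is non-diegetic: it's a sound-design accent with no in-world source; no one in the scene can hear it.
(2) Solenne's footsteps are produced in the story world → diegetic.
(3) is non-diegetic: it accompanies on-screen graphics, not anything inside the story world.
(4) spoken by a character present in the story world → diegetic.
Sound (5): Solenne is producing the music live, in the story world, so diegetic.

non-diegetic, diegetic, non-diegetic, diegetic, diegetic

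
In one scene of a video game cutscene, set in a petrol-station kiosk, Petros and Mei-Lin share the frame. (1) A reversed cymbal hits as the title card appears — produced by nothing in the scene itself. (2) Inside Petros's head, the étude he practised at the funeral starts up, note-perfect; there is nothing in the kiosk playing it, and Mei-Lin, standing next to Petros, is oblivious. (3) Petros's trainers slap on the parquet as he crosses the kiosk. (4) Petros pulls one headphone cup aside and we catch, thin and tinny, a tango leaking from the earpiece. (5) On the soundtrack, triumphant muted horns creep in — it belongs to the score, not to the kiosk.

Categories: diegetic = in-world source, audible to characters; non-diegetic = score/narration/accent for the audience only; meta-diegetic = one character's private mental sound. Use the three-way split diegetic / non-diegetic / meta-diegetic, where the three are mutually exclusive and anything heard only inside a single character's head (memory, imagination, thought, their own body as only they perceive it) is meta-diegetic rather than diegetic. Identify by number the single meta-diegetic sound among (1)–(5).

(1) is non-diegetic: it's a sound-design accent with no in-world source; no one in the scene can hear it.
(2) is meta-diegetic: the music is a memory playing inside Petros's mind alone; no real-world source, Mei-Lin can't hear it.
(3) is diegetic: Petros's footsteps are produced in the story world.
(4) is diegetic: the headphones are an on-screen source.
(5) is non-diegetic: score with no on-screen or off-screen source; it exists for the audience alone.
Only (2) is meta-diegetic.

2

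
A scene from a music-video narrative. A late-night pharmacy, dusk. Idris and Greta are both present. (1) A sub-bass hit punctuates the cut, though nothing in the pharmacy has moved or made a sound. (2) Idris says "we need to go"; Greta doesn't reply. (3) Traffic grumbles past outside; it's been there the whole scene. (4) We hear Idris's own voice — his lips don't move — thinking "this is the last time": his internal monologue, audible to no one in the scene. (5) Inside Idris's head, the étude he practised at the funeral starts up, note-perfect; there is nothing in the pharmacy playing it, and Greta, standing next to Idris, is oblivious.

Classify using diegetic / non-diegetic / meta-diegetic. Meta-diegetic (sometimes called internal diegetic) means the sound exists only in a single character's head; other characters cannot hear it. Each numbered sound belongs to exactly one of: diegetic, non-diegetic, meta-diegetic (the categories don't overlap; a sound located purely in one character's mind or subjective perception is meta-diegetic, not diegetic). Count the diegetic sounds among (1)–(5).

(1) is non-diegetic: it's a sound-design accent with no in-world source; no one in the scene can hear it.
Sound (2): on-screen dialogue — Idris speaks and Greta is there to hear, so diegetic.
(3) is diegetic: ambient/room sound belonging to the story's physical space.
(4) is meta-diegetic: Idris's thought-voice: a private mental sound no other character can hear.
(5) remembered music, private to Idris — Greta is oblivious because it isn't in the room → meta-diegetic.
So 2 of the 5 are diegetic: (2), (3).

2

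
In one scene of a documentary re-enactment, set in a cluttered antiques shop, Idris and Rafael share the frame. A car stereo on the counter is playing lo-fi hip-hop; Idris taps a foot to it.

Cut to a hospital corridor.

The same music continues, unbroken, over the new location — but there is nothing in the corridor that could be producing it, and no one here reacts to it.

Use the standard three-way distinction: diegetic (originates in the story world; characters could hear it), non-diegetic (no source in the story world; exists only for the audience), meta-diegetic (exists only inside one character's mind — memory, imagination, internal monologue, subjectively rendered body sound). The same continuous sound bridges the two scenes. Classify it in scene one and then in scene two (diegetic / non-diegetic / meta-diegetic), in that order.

Scene one: a car stereo is an on-screen source and Idris reacts to it → diegetic.
Scene two: there is no source in the corridor and no one hears it — it's now underscore → non-diegetic.

diegetic, non-diegetic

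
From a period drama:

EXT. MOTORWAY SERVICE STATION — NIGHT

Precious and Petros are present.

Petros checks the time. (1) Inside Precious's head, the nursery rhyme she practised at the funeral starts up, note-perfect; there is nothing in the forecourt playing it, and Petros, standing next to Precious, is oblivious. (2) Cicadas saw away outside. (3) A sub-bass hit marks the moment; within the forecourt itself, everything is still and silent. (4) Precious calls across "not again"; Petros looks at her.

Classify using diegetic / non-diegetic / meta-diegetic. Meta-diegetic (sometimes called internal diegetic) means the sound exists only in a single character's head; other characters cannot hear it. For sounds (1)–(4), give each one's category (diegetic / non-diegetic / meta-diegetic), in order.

meta-diegetic, diegetic, non-diegetic, diegetic

Sound (1): the music is a memory playing inside Precious's mind alone; no real-world source, Petros can't hear it, so meta-diegetic.
(2) it's the actual ambient sound of the location → diegetic.
Sound (3): an editorial stinger — it belongs to the cut, not the story world, so non-diegetic.
(4) Precious is a character speaking aloud in the scene → diegetic.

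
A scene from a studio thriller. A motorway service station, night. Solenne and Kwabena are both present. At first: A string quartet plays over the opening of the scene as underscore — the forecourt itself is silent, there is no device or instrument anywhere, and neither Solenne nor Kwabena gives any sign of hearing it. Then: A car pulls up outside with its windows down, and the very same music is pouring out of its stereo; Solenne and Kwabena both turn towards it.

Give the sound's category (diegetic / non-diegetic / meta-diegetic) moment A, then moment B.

Moment A: no in-world source exists and no character can hear it — underscore → non-diegetic.
Moment B: the car stereo is now a real source in the story world and the characters hear it → diegetic.

non-diegetic, diegetic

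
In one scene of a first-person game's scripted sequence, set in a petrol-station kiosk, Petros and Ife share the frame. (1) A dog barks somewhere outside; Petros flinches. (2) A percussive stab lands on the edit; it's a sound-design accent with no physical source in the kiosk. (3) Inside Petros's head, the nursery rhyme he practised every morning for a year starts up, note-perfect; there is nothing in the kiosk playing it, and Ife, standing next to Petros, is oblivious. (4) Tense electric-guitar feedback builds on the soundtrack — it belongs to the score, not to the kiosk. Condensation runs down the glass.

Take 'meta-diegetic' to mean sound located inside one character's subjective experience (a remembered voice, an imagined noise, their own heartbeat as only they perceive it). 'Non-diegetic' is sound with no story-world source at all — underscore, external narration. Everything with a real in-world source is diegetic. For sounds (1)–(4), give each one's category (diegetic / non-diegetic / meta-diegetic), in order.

Sound (1): a dog is a real object/event in the scene's world, so diegetic.
(2) it's a sound-design accent with no in-world source; no one in the scene can hear it → non-diegetic.
(3) remembered music, private to Petros — Ife is oblivious because it isn't in the room → meta-diegetic.
(4) it has no source in the story world and no character can hear it — it's underscore → non-diegetic.

diegetic, non-diegetic, meta-diegetic, non-diegetic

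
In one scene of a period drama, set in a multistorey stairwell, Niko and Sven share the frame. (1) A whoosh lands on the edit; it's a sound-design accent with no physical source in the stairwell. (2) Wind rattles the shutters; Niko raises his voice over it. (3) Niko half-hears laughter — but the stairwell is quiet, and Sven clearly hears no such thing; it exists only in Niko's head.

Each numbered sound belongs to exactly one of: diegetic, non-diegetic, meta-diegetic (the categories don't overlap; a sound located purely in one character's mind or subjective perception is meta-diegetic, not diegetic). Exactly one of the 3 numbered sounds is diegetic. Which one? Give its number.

2

(1) an editorial stinger — it belongs to the cut, not the story world → non-diegetic.
(2) wind is part of the location's real environment → diegetic.
(3) subjective to Niko: the stairwell is silent and Sven hears nothing → meta-diegetic.
Only (2) is diegetic.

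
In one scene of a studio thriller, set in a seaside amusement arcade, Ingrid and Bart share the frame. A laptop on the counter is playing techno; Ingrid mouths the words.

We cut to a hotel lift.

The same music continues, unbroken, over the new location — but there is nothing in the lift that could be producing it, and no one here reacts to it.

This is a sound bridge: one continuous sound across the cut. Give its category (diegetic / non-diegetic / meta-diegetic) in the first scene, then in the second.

Scene one: a laptop is an on-screen source and Ingrid reacts to it → diegetic.
Scene two: there is no source in the lift and no one hears it — it's now underscore → non-diegetic.

diegetic, non-diegetic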